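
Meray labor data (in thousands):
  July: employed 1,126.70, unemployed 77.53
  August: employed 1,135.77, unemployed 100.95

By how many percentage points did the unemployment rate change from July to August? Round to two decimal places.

The unemployment rate changed by +1.72 percentage points.

July: labor force = 1,126.70 + 77.53 = 1,204.23; u = 77.53/1,204.23 = 6.44%.
August: labor force = 1,135.77 + 100.95 = 1,236.72; u = 100.95/1,236.72 = 8.16%.
Change = 8.16% − 6.44% = +1.72 pp.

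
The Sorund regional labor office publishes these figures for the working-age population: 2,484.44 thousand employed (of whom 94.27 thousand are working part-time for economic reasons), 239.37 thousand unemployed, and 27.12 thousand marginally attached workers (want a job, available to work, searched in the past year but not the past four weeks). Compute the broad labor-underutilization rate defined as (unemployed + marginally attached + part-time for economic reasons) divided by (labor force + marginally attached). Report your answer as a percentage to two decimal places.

Broad underutilization rate ≈ 13.11%.

Labor force = 2,484.44 + 239.37 = 2,723.81 thousand.
Numerator = 239.37 + 27.12 + 94.27 = 360.76 thousand.
Denominator = 2,723.81 + 27.12 = 2,750.93 thousand.
Broad rate = 360.76 / 2,750.93 = 13.11%.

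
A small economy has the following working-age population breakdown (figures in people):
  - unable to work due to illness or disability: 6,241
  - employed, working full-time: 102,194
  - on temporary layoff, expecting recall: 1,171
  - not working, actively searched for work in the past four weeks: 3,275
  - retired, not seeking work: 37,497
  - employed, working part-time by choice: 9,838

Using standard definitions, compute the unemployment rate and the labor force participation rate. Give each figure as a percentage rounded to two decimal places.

Unemployment rate ≈ 3.82%; labor force participation rate ≈ 72.70%.

Employed = 102,194 + 9,838 = 112,032.
Unemployed = 1,171 + 3,275 = 4,446 (jobless and actively searching, or on temporary layoff).
Labor force = 112,032 + 4,446 = 116,478.
Not in labor force = 6,241 + 37,497 = 43,738 (those not working and not actively searching are outside the labor force).
Civilian working-age population = 116,478 + 43,738 = 160,216.
Unemployment rate = 4,446 / 116,478 = 3.82%.
Labor force participation rate = 116,478 / 160,216 = 72.70%.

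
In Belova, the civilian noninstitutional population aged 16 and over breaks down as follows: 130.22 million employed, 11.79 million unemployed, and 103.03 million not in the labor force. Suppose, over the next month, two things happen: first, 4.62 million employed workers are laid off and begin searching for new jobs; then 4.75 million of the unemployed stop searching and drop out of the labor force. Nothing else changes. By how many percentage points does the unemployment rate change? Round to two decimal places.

The unemployment rate changes by +0.19 percentage points.

Initially, labor force = 130.22 + 11.79 = 142.01 million, so u = 11.79/142.01 = 8.30%.
After the first change, employed falls and unemployed rises by 4.62; labor force unchanged → E = 125.60, U = 16.41, labor force = 142.01 million.
After the second change, unemployed and labor force both fall by 4.75 → E = 125.60, U = 11.66, labor force = 137.26 million.
New unemployment rate = 11.66 / 137.26 = 8.49%.
Change = 8.49% − 8.30% = +0.19 percentage points.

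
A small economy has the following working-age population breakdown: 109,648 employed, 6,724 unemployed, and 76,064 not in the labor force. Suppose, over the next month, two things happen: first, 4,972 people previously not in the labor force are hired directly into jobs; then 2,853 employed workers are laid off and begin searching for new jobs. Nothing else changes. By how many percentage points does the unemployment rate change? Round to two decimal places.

Initially, labor force = 109,648 + 6,724 = 116,372, so u = 6,724/116,372 = 5.78%.
After the first change, employed and labor force both rise by 4,972; unemployed unchanged → E = 114,620, U = 6,724, labor force = 121,344.
After the second change, employed falls and unemployed rises by 2,853; labor force unchanged → E = 111,767, U = 9,577, labor force = 121,344.
New unemployment rate = 9,577 / 121,344 = 7.89%.
Change = 7.89% − 5.78% = +2.11 percentage points.

The unemployment rate changes by +2.11 percentage points.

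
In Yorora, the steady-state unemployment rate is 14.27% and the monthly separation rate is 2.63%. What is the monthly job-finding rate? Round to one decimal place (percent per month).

Job-finding rate ≈ 15.8% per month.

From u* = s/(s+f): f = s·(1−u)/u.
f = 2.63 × (1 − 0.1427) / 0.1427 = 2.2547 / 0.1427 ≈ 15.8% per month.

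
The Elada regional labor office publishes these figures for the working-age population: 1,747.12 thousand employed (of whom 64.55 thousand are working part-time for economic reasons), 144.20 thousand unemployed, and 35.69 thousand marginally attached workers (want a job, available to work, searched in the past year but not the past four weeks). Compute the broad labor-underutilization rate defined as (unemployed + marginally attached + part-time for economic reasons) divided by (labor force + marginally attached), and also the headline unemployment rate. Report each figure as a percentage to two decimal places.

Labor force = 1,747.12 + 144.20 = 1,891.32 thousand.
Numerator = 144.20 + 35.69 + 64.55 = 244.44 thousand.
Denominator = 1,891.32 + 35.69 = 1,927.01 thousand.
Broad rate = 244.44 / 1,927.01 = 12.68%.
Headline unemployment rate = 144.20 / 1,891.32 = 7.62%.

Broad underutilization rate ≈ 12.68%; headline unemployment rate ≈ 7.62%.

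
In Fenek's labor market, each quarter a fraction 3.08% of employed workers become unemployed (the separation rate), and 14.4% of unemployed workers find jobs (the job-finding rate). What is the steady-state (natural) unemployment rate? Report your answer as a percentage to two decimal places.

Steady-state unemployment rate ≈ 17.62%.

At steady state the flows balance: s·E = f·U, so U/(E+U) = s/(s+f).
u* = 3.08 / (3.08 + 14.4) = 3.08 / 17.48 = 17.62%.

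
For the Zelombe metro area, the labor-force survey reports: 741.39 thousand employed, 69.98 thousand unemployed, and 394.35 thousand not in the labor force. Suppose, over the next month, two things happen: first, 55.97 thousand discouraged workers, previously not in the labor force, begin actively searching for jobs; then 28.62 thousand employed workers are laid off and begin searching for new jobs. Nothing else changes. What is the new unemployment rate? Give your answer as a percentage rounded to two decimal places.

Initially, labor force = 741.39 + 69.98 = 811.37 thousand, so u = 69.98/811.37 = 8.62%.
After the first change, unemployed and labor force both rise by 55.97 → E = 741.39, U = 125.95, labor force = 867.34 thousand.
After the second change, employed falls and unemployed rises by 28.62; labor force unchanged → E = 712.77, U = 154.57, labor force = 867.34 thousand.
New unemployment rate = 154.57 / 867.34 = 17.82%.

New unemployment rate ≈ 17.82%.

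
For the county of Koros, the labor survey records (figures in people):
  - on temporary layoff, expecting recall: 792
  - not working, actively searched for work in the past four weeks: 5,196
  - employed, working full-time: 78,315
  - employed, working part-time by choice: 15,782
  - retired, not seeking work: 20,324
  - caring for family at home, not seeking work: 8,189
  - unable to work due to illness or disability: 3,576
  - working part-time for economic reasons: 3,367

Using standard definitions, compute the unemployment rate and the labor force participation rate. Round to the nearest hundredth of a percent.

Employed = 78,315 + 15,782 + 3,367 = 97,464 (anyone who worked, including part-time for economic reasons, counts as employed).
Unemployed = 792 + 5,196 = 5,988 (jobless and actively searching, or on temporary layoff).
Labor force = 97,464 + 5,988 = 103,452.
Not in labor force = 20,324 + 8,189 + 3,576 = 32,089 (those not working and not actively searching are outside the labor force).
Civilian working-age population = 103,452 + 32,089 = 135,541.
Unemployment rate = 5,988 / 103,452 = 5.79%.
Labor force participation rate = 103,452 / 135,541 = 76.33%.

Unemployment rate ≈ 5.79%; labor force participation rate ≈ 76.33%.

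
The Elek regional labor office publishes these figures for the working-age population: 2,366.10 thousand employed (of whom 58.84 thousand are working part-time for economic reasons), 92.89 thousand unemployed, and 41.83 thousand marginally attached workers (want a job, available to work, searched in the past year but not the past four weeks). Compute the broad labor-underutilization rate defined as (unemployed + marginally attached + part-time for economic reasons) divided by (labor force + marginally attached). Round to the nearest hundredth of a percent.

Broad underutilization rate ≈ 7.74%.

Labor force = 2,366.10 + 92.89 = 2,458.99 thousand.
Numerator = 92.89 + 41.83 + 58.84 = 193.56 thousand.
Denominator = 2,458.99 + 41.83 = 2,500.82 thousand.
Broad rate = 193.56 / 2,500.82 = 7.74%.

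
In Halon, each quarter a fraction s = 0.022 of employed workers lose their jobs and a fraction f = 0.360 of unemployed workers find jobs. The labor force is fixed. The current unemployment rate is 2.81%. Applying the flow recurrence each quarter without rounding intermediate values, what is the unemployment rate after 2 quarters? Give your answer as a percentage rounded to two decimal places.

With a fixed labor force, u_{t+1} = u_t + s·(1−u_t) − f·u_t = u_t·(1−s−f) + s.
Here 1−s−f = 0.618 and s = 0.022.
u_1 = 0.028100 × 0.618 + 0.022 = 0.039366.
u_2 = 0.039366 × 0.618 + 0.022 = 0.046328.

Unemployment rate after two quarters ≈ 4.63%.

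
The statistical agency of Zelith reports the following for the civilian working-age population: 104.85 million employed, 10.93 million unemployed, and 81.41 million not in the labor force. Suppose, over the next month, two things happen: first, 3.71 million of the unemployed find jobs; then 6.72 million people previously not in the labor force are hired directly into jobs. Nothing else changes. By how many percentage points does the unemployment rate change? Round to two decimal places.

Initially, labor force = 104.85 + 10.93 = 115.78 million, so u = 10.93/115.78 = 9.44%.
After the first change, unemployed falls and employed rises by 3.71; labor force unchanged → E = 108.56, U = 7.22, labor force = 115.78 million.
After the second change, employed and labor force both rise by 6.72; unemployed unchanged → E = 115.28, U = 7.22, labor force = 122.50 million.
New unemployment rate = 7.22 / 122.50 = 5.89%.
Change = 5.89% − 9.44% = −3.55 percentage points.

The unemployment rate changes by −3.55 percentage points.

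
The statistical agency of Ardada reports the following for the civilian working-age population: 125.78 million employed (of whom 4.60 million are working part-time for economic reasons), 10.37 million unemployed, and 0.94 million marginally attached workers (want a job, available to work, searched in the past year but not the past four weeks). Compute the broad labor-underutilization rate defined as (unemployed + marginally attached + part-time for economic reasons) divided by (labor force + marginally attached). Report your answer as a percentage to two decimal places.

Labor force = 125.78 + 10.37 = 136.15 million.
Numerator = 10.37 + 0.94 + 4.60 = 15.91 million.
Denominator = 136.15 + 0.94 = 137.09 million.
Broad rate = 15.91 / 137.09 = 11.61%.

Broad underutilization rate ≈ 11.61%.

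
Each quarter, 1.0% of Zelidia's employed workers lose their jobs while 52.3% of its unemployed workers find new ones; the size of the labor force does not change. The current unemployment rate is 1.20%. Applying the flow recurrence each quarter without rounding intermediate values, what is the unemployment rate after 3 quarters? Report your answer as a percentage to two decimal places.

Unemployment rate after three quarters ≈ 1.81%.

With a fixed labor force, u_{t+1} = u_t + s·(1−u_t) − f·u_t = u_t·(1−s−f) + s.
Here 1−s−f = 0.467 and s = 0.010.
u_1 = 0.012000 × 0.467 + 0.010 = 0.015604.
u_2 = 0.015604 × 0.467 + 0.010 = 0.017287.
u_3 = 0.017287 × 0.467 + 0.010 = 0.018073.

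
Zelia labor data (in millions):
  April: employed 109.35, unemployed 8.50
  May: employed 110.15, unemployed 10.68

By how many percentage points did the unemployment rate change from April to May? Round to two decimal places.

April: labor force = 109.35 + 8.50 = 117.85; u = 8.50/117.85 = 7.21%.
May: labor force = 110.15 + 10.68 = 120.83; u = 10.68/120.83 = 8.84%.
Change = 8.84% − 7.21% = +1.63 pp.

The unemployment rate changed by +1.63 percentage points.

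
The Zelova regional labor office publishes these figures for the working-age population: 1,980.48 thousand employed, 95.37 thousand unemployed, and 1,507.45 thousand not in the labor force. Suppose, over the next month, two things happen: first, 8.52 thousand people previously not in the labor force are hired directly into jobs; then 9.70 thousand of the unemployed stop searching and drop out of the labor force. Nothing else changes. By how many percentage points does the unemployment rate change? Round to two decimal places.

The unemployment rate changes by −0.46 percentage points.

Initially, labor force = 1,980.48 + 95.37 = 2,075.85 thousand, so u = 95.37/2,075.85 = 4.59%.
After the first change, employed and labor force both rise by 8.52; unemployed unchanged → E = 1,989.00, U = 95.37, labor force = 2,084.37 thousand.
After the second change, unemployed and labor force both fall by 9.70 → E = 1,989.00, U = 85.67, labor force = 2,074.67 thousand.
New unemployment rate = 85.67 / 2,074.67 = 4.13%.
Change = 4.13% − 4.59% = −0.46 percentage points.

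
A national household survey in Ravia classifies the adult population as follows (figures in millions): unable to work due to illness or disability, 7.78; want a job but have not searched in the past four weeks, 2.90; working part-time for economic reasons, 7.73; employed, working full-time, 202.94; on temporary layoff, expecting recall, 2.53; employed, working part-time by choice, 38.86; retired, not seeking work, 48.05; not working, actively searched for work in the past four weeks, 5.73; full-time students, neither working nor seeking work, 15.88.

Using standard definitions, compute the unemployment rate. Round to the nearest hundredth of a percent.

Employed = 7.73 + 202.94 + 38.86 = 249.53 million (anyone who worked, including part-time for economic reasons, counts as employed).
Unemployed = 2.53 + 5.73 = 8.26 million (jobless and actively searching, or on temporary layoff).
Labor force = 249.53 + 8.26 = 257.79 million.
Unemployment rate = 8.26 / 257.79 = 3.20%.

Unemployment rate ≈ 3.20%.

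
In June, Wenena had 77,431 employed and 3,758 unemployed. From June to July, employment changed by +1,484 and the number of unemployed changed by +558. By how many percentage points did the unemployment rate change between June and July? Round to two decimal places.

June: labor force = 77,431 + 3,758 = 81,189; u = 3,758/81,189 = 4.63%.
July: labor force = 78,915 + 4,316 = 83,231; u = 4,316/83,231 = 5.19%.
Change = 5.19% − 4.63% = +0.56 pp.

The unemployment rate changed by +0.56 percentage points.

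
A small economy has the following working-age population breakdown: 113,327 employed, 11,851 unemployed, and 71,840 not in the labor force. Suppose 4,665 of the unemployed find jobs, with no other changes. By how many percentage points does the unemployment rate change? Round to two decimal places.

Initially, labor force = 113,327 + 11,851 = 125,178, so u = 11,851/125,178 = 9.47%.
After the change, unemployed falls and employed rises by 4,665; labor force unchanged → E = 117,992, U = 7,186, labor force = 125,178.
New unemployment rate = 7,186 / 125,178 = 5.74%.
Change = 5.74% − 9.47% = −3.73 percentage points.

The unemployment rate changes by −3.73 percentage points.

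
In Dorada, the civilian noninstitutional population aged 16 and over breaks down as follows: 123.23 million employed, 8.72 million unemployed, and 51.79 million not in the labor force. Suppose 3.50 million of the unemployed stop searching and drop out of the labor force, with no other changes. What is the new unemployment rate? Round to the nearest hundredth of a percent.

Initially, labor force = 123.23 + 8.72 = 131.95 million, so u = 8.72/131.95 = 6.61%.
After the change, unemployed and labor force both fall by 3.50 → E = 123.23, U = 5.22, labor force = 128.45 million.
New unemployment rate = 5.22 / 128.45 = 4.06%.

New unemployment rate ≈ 4.06%.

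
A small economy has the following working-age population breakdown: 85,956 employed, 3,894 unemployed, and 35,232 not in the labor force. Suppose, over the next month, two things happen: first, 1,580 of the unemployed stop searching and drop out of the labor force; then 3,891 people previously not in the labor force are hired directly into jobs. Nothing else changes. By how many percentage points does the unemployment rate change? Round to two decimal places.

Initially, labor force = 85,956 + 3,894 = 89,850, so u = 3,894/89,850 = 4.33%.
After the first change, unemployed and labor force both fall by 1,580 → E = 85,956, U = 2,314, labor force = 88,270.
After the second change, employed and labor force both rise by 3,891; unemployed unchanged → E = 89,847, U = 2,314, labor force = 92,161.
New unemployment rate = 2,314 / 92,161 = 2.51%.
Change = 2.51% − 4.33% = −1.82 percentage points.

The unemployment rate changes by −1.82 percentage points.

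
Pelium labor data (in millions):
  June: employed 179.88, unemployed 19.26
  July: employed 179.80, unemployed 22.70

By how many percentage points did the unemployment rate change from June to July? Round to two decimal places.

June: labor force = 179.88 + 19.26 = 199.14; u = 19.26/199.14 = 9.67%.
July: labor force = 179.80 + 22.70 = 202.50; u = 22.70/202.50 = 11.21%.
Change = 11.21% − 9.67% = +1.54 pp.

The unemployment rate changed by +1.54 percentage points.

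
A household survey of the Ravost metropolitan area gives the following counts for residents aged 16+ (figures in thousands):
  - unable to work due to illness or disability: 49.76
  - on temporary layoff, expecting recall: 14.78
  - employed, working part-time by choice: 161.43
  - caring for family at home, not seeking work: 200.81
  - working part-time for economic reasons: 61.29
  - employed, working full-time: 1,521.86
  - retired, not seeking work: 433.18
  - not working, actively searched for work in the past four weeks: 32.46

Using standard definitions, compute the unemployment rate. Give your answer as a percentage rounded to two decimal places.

Employed = 161.43 + 61.29 + 1,521.86 = 1,744.58 thousand (anyone who worked, including part-time for economic reasons, counts as employed).
Unemployed = 14.78 + 32.46 = 47.24 thousand (jobless and actively searching, or on temporary layoff).
Labor force = 1,744.58 + 47.24 = 1,791.82 thousand.
Unemployment rate = 47.24 / 1,791.82 = 2.64%.

Unemployment rate ≈ 2.64%.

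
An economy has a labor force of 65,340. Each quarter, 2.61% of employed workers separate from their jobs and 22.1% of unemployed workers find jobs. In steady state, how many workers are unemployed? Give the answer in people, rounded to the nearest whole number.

About 6,902 are unemployed in steady state.

Steady-state unemployment rate u* = s/(s+f) = 2.61/(2.61+22.1) = 0.105625.
Unemployed = u* × labor force = 0.105625 × 65,340 ≈ 6,902.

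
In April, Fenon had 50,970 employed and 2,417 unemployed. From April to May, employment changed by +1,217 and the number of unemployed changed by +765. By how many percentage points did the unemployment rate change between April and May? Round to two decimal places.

April: labor force = 50,970 + 2,417 = 53,387; u = 2,417/53,387 = 4.53%.
May: labor force = 52,187 + 3,182 = 55,369; u = 3,182/55,369 = 5.75%.
Change = 5.75% − 4.53% = +1.22 pp.

The unemployment rate changed by +1.22 percentage points.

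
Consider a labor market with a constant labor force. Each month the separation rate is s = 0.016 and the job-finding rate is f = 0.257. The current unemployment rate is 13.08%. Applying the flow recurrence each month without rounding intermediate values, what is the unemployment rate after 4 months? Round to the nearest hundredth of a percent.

Unemployment rate after four months ≈ 7.88%.

With a fixed labor force, u_{t+1} = u_t + s·(1−u_t) − f·u_t = u_t·(1−s−f) + s.
Here 1−s−f = 0.727 and s = 0.016.
u_1 = 0.130800 × 0.727 + 0.016 = 0.111092.
u_2 = 0.111092 × 0.727 + 0.016 = 0.096764.
u_3 = 0.096764 × 0.727 + 0.016 = 0.086347.
u_4 = 0.086347 × 0.727 + 0.016 = 0.078774.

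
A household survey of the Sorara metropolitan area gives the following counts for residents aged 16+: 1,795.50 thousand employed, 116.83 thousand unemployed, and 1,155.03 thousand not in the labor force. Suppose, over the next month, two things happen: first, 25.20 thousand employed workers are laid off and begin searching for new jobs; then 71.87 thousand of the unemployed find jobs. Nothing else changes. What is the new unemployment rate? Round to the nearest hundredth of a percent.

Initially, labor force = 1,795.50 + 116.83 = 1,912.33 thousand, so u = 116.83/1,912.33 = 6.11%.
After the first change, employed falls and unemployed rises by 25.20; labor force unchanged → E = 1,770.30, U = 142.03, labor force = 1,912.33 thousand.
After the second change, unemployed falls and employed rises by 71.87; labor force unchanged → E = 1,842.17, U = 70.16, labor force = 1,912.33 thousand.
New unemployment rate = 70.16 / 1,912.33 = 3.67%.

New unemployment rate ≈ 3.67%.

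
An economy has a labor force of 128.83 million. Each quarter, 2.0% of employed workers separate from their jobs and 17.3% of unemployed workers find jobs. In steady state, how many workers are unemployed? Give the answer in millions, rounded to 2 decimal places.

About 13.35 million are unemployed in steady state.

Steady-state unemployment rate u* = s/(s+f) = 2.0/(2.0+17.3) = 0.103627.
Unemployed = u* × labor force = 0.103627 × 128.83 ≈ 13.35 million.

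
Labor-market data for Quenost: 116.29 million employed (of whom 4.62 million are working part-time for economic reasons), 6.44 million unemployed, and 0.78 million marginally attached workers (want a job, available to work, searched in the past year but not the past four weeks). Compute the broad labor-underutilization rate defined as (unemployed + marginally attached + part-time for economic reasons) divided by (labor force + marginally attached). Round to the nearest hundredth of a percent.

Broad underutilization rate ≈ 9.59%.

Labor force = 116.29 + 6.44 = 122.73 million.
Numerator = 6.44 + 0.78 + 4.62 = 11.84 million.
Denominator = 122.73 + 0.78 = 123.51 million.
Broad rate = 11.84 / 123.51 = 9.59%.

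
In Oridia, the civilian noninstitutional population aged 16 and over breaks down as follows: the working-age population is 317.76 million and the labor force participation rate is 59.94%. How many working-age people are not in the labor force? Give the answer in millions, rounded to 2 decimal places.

Share not in the labor force = 1 − 0.5994 = 0.4006.
Not in labor force = 0.4006 × 317.76 ≈ 127.29 million.

About 127.29 million are not in the labor force.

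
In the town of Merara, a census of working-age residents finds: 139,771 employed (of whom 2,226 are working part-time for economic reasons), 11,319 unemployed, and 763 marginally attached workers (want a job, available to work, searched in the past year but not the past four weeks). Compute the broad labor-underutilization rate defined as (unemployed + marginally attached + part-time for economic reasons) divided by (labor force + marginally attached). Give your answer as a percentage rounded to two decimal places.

Labor force = 139,771 + 11,319 = 151,090.
Numerator = 11,319 + 763 + 2,226 = 14,308.
Denominator = 151,090 + 763 = 151,853.
Broad rate = 14,308 / 151,853 = 9.42%.

Broad underutilization rate ≈ 9.42%.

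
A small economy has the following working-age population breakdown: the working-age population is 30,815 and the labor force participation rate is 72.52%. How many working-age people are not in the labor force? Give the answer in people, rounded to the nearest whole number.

About 8,468 are not in the labor force.

Share not in the labor force = 1 − 0.7252 = 0.2748.
Not in labor force = 0.2748 × 30,815 ≈ 8,468.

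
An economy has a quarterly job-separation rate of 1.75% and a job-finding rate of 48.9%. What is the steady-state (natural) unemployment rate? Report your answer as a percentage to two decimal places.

Steady-state unemployment rate ≈ 3.46%.

At steady state the flows balance: s·E = f·U, so U/(E+U) = s/(s+f).
u* = 1.75 / (1.75 + 48.9) = 1.75 / 50.65 = 3.46%.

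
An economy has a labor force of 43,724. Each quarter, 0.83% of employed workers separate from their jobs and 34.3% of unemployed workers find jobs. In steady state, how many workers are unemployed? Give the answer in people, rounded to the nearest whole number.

Steady-state unemployment rate u* = s/(s+f) = 0.83/(0.83+34.3) = 0.023627.
Unemployed = u* × labor force = 0.023627 × 43,724 ≈ 1,033.

About 1,033 are unemployed in steady state.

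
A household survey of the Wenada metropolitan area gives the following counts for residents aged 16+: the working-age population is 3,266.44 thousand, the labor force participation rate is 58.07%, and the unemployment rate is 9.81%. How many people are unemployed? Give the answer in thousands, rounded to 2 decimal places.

Labor force = 0.5807 × 3,266.44 = 1,896.82 thousand.
Unemployed = 0.0981 × 1,896.82 ≈ 186.08 thousand.

About 186.08 thousand are unemployed.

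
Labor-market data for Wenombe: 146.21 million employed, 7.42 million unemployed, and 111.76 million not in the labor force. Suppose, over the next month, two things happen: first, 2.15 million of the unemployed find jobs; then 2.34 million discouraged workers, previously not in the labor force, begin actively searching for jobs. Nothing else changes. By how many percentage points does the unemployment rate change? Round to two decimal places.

Initially, labor force = 146.21 + 7.42 = 153.63 million, so u = 7.42/153.63 = 4.83%.
After the first change, unemployed falls and employed rises by 2.15; labor force unchanged → E = 148.36, U = 5.27, labor force = 153.63 million.
After the second change, unemployed and labor force both rise by 2.34 → E = 148.36, U = 7.61, labor force = 155.97 million.
New unemployment rate = 7.61 / 155.97 = 4.88%.
Change = 4.88% − 4.83% = +0.05 percentage points.

The unemployment rate changes by +0.05 percentage points.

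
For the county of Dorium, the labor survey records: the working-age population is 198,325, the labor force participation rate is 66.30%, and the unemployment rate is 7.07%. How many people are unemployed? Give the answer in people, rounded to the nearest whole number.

About 9,296 are unemployed.

Labor force = 0.6630 × 198,325 = 131,489.
Unemployed = 0.0707 × 131,489 ≈ 9,296.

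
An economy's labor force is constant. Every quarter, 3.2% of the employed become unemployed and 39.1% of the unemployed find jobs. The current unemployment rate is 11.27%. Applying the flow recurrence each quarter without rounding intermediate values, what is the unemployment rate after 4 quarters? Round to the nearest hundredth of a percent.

With a fixed labor force, u_{t+1} = u_t + s·(1−u_t) − f·u_t = u_t·(1−s−f) + s.
Here 1−s−f = 0.577 and s = 0.032.
u_1 = 0.112700 × 0.577 + 0.032 = 0.097028.
u_2 = 0.097028 × 0.577 + 0.032 = 0.087985.
u_3 = 0.087985 × 0.577 + 0.032 = 0.082767.
u_4 = 0.082767 × 0.577 + 0.032 = 0.079757.

Unemployment rate after four quarters ≈ 7.98%.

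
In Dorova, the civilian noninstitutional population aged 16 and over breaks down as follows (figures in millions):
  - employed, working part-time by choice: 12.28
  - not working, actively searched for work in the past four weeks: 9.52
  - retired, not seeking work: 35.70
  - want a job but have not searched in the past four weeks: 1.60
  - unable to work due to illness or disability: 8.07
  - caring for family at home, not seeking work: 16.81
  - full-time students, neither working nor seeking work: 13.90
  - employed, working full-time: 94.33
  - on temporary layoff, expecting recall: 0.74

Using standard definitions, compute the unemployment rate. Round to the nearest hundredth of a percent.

Unemployment rate ≈ 8.78%.

Employed = 12.28 + 94.33 = 106.61 million.
Unemployed = 9.52 + 0.74 = 10.26 million (jobless and actively searching, or on temporary layoff).
Labor force = 106.61 + 10.26 = 116.87 million.
Unemployment rate = 10.26 / 116.87 = 8.78%.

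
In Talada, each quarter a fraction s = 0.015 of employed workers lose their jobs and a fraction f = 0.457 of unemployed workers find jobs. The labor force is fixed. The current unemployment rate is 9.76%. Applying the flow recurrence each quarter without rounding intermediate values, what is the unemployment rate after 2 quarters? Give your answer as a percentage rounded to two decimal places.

With a fixed labor force, u_{t+1} = u_t + s·(1−u_t) − f·u_t = u_t·(1−s−f) + s.
Here 1−s−f = 0.528 and s = 0.015.
u_1 = 0.097600 × 0.528 + 0.015 = 0.066533.
u_2 = 0.066533 × 0.528 + 0.015 = 0.050129.

Unemployment rate after two quarters ≈ 5.01%.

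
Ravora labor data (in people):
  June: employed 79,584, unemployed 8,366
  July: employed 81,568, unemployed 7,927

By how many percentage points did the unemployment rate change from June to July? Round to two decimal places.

The unemployment rate changed by −0.65 percentage points.

June: labor force = 79,584 + 8,366 = 87,950; u = 8,366/87,950 = 9.51%.
July: labor force = 81,568 + 7,927 = 89,495; u = 7,927/89,495 = 8.86%.
Change = 8.86% − 9.51% = −0.65 pp.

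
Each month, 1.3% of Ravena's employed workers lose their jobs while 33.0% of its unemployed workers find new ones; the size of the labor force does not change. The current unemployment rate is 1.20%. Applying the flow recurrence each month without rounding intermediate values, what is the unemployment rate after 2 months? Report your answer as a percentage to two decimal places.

With a fixed labor force, u_{t+1} = u_t + s·(1−u_t) − f·u_t = u_t·(1−s−f) + s.
Here 1−s−f = 0.657 and s = 0.013.
u_1 = 0.012000 × 0.657 + 0.013 = 0.020884.
u_2 = 0.020884 × 0.657 + 0.013 = 0.026721.

Unemployment rate after two months ≈ 2.67%.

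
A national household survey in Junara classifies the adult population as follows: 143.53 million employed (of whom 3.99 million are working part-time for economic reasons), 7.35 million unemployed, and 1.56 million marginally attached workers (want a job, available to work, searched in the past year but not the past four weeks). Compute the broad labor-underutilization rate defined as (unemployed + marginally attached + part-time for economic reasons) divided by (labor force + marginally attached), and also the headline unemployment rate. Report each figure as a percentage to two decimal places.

Broad underutilization rate ≈ 8.46%; headline unemployment rate ≈ 4.87%.

Labor force = 143.53 + 7.35 = 150.88 million.
Numerator = 7.35 + 1.56 + 3.99 = 12.90 million.
Denominator = 150.88 + 1.56 = 152.44 million.
Broad rate = 12.90 / 152.44 = 8.46%.
Headline unemployment rate = 7.35 / 150.88 = 4.87%.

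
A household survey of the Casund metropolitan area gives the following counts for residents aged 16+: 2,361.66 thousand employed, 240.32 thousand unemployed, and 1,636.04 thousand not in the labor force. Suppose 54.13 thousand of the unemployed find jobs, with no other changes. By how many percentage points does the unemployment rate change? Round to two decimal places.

The unemployment rate changes by −2.08 percentage points.

Initially, labor force = 2,361.66 + 240.32 = 2,601.98 thousand, so u = 240.32/2,601.98 = 9.24%.
After the change, unemployed falls and employed rises by 54.13; labor force unchanged → E = 2,415.79, U = 186.19, labor force = 2,601.98 thousand.
New unemployment rate = 186.19 / 2,601.98 = 7.16%.
Change = 7.16% − 9.24% = −2.08 percentage points.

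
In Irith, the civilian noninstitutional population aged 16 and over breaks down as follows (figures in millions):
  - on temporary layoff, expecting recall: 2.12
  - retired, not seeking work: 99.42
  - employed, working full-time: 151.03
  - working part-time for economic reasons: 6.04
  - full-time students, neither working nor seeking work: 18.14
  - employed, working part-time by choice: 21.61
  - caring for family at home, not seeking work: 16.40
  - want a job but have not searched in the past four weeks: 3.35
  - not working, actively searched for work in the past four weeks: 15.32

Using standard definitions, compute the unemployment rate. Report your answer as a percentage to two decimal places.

Employed = 151.03 + 6.04 + 21.61 = 178.68 million (anyone who worked, including part-time for economic reasons, counts as employed).
Unemployed = 2.12 + 15.32 = 17.44 million (jobless and actively searching, or on temporary layoff).
Labor force = 178.68 + 17.44 = 196.12 million.
Unemployment rate = 17.44 / 196.12 = 8.89%.

Unemployment rate ≈ 8.89%.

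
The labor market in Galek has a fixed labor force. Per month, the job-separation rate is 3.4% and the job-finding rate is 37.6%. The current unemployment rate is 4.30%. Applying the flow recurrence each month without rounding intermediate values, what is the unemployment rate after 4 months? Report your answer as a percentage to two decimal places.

With a fixed labor force, u_{t+1} = u_t + s·(1−u_t) − f·u_t = u_t·(1−s−f) + s.
Here 1−s−f = 0.590 and s = 0.034.
u_1 = 0.043000 × 0.590 + 0.034 = 0.059370.
u_2 = 0.059370 × 0.590 + 0.034 = 0.069028.
u_3 = 0.069028 × 0.590 + 0.034 = 0.074727.
u_4 = 0.074727 × 0.590 + 0.034 = 0.078089.

Unemployment rate after four months ≈ 7.81%.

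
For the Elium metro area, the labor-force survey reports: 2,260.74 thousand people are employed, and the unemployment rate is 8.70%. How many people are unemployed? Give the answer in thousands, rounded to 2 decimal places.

Let U be the number unemployed. The labor force is E + U, and U/(E+U) = 0.0870.
So U = 0.0870 × 2,260.74 / (1 − 0.0870) = 196.6844 / 0.9130 ≈ 215.43 thousand.

About 215.43 thousand are unemployed.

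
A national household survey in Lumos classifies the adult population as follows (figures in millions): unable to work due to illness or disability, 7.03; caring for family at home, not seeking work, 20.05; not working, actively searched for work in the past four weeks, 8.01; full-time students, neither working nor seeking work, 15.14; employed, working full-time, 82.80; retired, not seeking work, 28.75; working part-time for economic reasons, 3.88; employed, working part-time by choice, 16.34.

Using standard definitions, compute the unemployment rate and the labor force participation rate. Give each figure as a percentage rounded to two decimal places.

Unemployment rate ≈ 7.21%; labor force participation rate ≈ 61.01%.

Employed = 82.80 + 3.88 + 16.34 = 103.02 million (anyone who worked, including part-time for economic reasons, counts as employed).
Unemployed = 8.01 million.
Labor force = 103.02 + 8.01 = 111.03 million.
Not in labor force = 7.03 + 20.05 + 15.14 + 28.75 = 70.97 million (those not working and not actively searching are outside the labor force).
Civilian working-age population = 111.03 + 70.97 = 182.00 million.
Unemployment rate = 8.01 / 111.03 = 7.21%.
Labor force participation rate = 111.03 / 182.00 = 61.01%.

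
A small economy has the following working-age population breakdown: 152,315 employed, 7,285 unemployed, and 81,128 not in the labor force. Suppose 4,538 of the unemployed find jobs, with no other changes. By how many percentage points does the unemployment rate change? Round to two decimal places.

The unemployment rate changes by −2.84 percentage points.

Initially, labor force = 152,315 + 7,285 = 159,600, so u = 7,285/159,600 = 4.56%.
After the change, unemployed falls and employed rises by 4,538; labor force unchanged → E = 156,853, U = 2,747, labor force = 159,600.
New unemployment rate = 2,747 / 159,600 = 1.72%.
Change = 1.72% − 4.56% = −2.84 percentage points.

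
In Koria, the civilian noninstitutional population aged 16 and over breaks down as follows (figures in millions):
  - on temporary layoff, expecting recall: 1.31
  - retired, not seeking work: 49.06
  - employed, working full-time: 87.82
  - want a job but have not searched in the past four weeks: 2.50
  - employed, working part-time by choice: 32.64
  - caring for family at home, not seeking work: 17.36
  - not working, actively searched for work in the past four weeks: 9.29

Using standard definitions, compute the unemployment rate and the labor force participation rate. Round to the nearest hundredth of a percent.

Employed = 87.82 + 32.64 = 120.46 million.
Unemployed = 1.31 + 9.29 = 10.60 million (jobless and actively searching, or on temporary layoff).
Labor force = 120.46 + 10.60 = 131.06 million.
Not in labor force = 49.06 + 2.50 + 17.36 = 68.92 million (those not working and not actively searching are outside the labor force — including those who want a job but have given up searching).
Civilian working-age population = 131.06 + 68.92 = 199.98 million.
Unemployment rate = 10.60 / 131.06 = 8.09%.
Labor force participation rate = 131.06 / 199.98 = 65.54%.

Unemployment rate ≈ 8.09%; labor force participation rate ≈ 65.54%.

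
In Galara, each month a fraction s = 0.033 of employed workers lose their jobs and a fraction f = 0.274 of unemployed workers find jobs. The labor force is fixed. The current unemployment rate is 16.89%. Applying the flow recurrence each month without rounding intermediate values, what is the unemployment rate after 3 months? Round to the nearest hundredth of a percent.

Unemployment rate after three months ≈ 12.79%.

With a fixed labor force, u_{t+1} = u_t + s·(1−u_t) − f·u_t = u_t·(1−s−f) + s.
Here 1−s−f = 0.693 and s = 0.033.
u_1 = 0.168900 × 0.693 + 0.033 = 0.150048.
u_2 = 0.150048 × 0.693 + 0.033 = 0.136983.
u_3 = 0.136983 × 0.693 + 0.033 = 0.127929.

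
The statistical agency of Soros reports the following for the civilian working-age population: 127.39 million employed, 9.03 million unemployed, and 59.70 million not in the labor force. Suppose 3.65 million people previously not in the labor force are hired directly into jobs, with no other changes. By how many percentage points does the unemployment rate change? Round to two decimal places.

The unemployment rate changes by −0.17 percentage points.

Initially, labor force = 127.39 + 9.03 = 136.42 million, so u = 9.03/136.42 = 6.62%.
After the change, employed and labor force both rise by 3.65; unemployed unchanged → E = 131.04, U = 9.03, labor force = 140.07 million.
New unemployment rate = 9.03 / 140.07 = 6.45%.
Change = 6.45% − 6.62% = −0.17 percentage points.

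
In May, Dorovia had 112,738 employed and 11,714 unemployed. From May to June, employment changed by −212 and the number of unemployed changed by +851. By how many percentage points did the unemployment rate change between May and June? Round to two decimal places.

May: labor force = 112,738 + 11,714 = 124,452; u = 11,714/124,452 = 9.41%.
June: labor force = 112,526 + 12,565 = 125,091; u = 12,565/125,091 = 10.04%.
Change = 10.04% − 9.41% = +0.63 pp.

The unemployment rate changed by +0.63 percentage points.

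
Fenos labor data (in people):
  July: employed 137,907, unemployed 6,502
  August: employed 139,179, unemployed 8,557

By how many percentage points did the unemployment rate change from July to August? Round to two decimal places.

July: labor force = 137,907 + 6,502 = 144,409; u = 6,502/144,409 = 4.50%.
August: labor force = 139,179 + 8,557 = 147,736; u = 8,557/147,736 = 5.79%.
Change = 5.79% − 4.50% = +1.29 pp.

The unemployment rate changed by +1.29 percentage points.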